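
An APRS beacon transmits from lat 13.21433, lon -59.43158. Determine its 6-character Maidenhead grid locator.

Shift to the Maidenhead origin (180°W, 90°S): lon 120.5684, lat 103.2143.
Field (20°×10°, letters A–R): 120.5684/20 → 6 → G, 103.2143/10 → 10 → K; chars GK.
Square (2°×1°, digits 0–9): 0.5684/2 → 0, 3.2143/1 → 3; chars 03.
Subsquare (5′×2.5′, letters a–x): 0.5684/0.0833333 → 6 → g, 0.2143/0.0416667 → 5 → f; chars gf.

GK03gf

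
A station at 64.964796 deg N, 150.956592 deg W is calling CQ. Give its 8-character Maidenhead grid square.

BP44mx51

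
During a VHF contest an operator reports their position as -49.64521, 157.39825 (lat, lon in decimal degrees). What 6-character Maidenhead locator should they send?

QE80qi

Shift to the Maidenhead origin (180°W, 90°S): lon 337.3982, lat 40.3548.
Field: 337.3982/20 → 16 → Q, 40.3548/10 → 4 → E; chars QE.
Square: 17.3982/2 → 8, 0.3548/1 → 0; chars 80.
Subsquare: 1.3982/0.0833333 → 16 → q, 0.3548/0.0416667 → 8 → i; chars qi.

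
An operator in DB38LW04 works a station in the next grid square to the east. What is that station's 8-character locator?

DB38lw14

Longitude extended square 0; +1 → 1.
The latitude characters are unchanged.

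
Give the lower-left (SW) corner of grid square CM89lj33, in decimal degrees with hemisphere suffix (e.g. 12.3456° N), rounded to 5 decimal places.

39.38750° N, 123.05833° W

Field C=2, M=12: +2·20° lon, +12·10° lat → SW at lon -140°, lat 30°.
Square 8, 9: +8·2° lon, +9·1° lat → SW at lon -124°, lat 39°.
Subsquare l=11, j=9: +11·0.0833333° lon, +9·0.0416667° lat → SW at lon -123.083°, lat 39.375°.
Extended square 3, 3: +3·0.00833333° lon, +3·0.00416667° lat → SW at lon -123.058°, lat 39.3875°.
latitude 39.38750° N, longitude 123.05833° W.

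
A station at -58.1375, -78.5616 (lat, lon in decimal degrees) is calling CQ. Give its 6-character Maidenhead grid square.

FD01ru

Shift to the Maidenhead origin (180°W, 90°S): lon 101.4384, lat 31.8625.
Field: lon ⌊101.4384/20⌋ = 5 → F; lat ⌊31.8625/10⌋ = 3 → D.
Square: lon ⌊1.4384/2⌋ = 0; lat ⌊1.8625/1⌋ = 1.
Subsquare: lon ⌊1.4384/0.0833333⌋ = 17 → r; lat ⌊0.8625/0.0416667⌋ = 20 → u.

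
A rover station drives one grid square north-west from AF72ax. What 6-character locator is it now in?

AF63xa

Longitude subsquare a = 0; −1 → -1, wraps to 23 = x, carry into square.
Longitude square 7; −1 → 6.
Latitude subsquare x = 23; +1 → 24, wraps to 0 = a, carry into square.
Latitude square 2; +1 → 3.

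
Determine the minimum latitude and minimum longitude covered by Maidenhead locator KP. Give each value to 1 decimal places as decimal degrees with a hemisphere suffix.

60.0° N, 20.0° E

Field K=10, P=15: +10·20° lon, +15·10° lat → SW at lon 20°, lat 60°.
latitude 60.0° N, longitude 20.0° E.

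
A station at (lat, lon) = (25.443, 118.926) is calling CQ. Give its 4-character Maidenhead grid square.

Offset from 180°W / 90°S: lon 298.93°, lat 115.44°.
Field: 298.93/20 → 14 → O, 115.44/10 → 11 → L; chars OL.
Square: 18.93/2 → 9, 5.44/1 → 5; chars 95.

OL95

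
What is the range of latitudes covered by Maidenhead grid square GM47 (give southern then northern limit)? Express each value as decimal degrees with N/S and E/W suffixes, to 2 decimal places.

37.00° N, 38.00° N

Field G=6, M=12: +6·20° lon, +12·10° lat → SW at lon -60°, lat 30°.
Square 4, 7: +4·2° lon, +7·1° lat → SW at lon -52°, lat 37°.
Cell spans 2° lon × 1° lat.
south 37.00° N, north 38.00° N.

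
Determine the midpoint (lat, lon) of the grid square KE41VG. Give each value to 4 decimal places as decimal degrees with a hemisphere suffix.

48.7292° S, 29.7917° E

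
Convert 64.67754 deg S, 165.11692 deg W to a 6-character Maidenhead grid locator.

AC75kh

Add 180° to longitude and 90° to latitude: 14.8831, 25.3225.
Field: 14.8831/20 → 0 → A, 25.3225/10 → 2 → C; chars AC.
Square: 14.8831/2 → 7, 5.3225/1 → 5; chars 75.
Subsquare: 0.8831/0.0833333 → 10 → k, 0.3225/0.0416667 → 7 → h; chars kh.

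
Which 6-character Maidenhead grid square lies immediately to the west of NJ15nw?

NJ15mw

Longitude subsquare n = 13; −1 → 12 = m.
The latitude characters are unchanged.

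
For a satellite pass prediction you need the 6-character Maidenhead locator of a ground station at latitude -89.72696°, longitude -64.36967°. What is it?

Shift to the Maidenhead origin (180°W, 90°S): lon 115.6303, lat 0.2730.
Field: 115.6303/20 → 5 → F, 0.2730/10 → 0 → A; chars FA.
Square: 15.6303/2 → 7, 0.2730/1 → 0; chars 70.
Subsquare: 1.6303/0.0833333 → 19 → t, 0.2730/0.0416667 → 6 → g; chars tg.

FA70tg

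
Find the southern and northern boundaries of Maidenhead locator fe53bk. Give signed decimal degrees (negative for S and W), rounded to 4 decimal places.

-46.5833, -46.5417

Field F=5, E=4: +5·20° lon, +4·10° lat → SW at lon -80°, lat -50°.
Square 5, 3: +5·2° lon, +3·1° lat → SW at lon -70°, lat -47°.
Subsquare b=1, k=10: +1·0.0833333° lon, +10·0.0416667° lat → SW at lon -69.9167°, lat -46.5833°.
Cell spans 0.0833333° lon × 0.0416667° lat.
south -46.5833, north -46.5417.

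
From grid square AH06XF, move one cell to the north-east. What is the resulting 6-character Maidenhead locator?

AH16ag

Longitude subsquare x = 23; +1 → 24, wraps to 0 = a, carry into square.
Longitude square 0; +1 → 1.
Latitude subsquare f = 5; +1 → 6 = g.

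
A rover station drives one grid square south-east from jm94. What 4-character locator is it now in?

Longitude square 9; +1 → 10, wraps to 0, carry into field.
Longitude field J = 9; +1 → 10 = K.
Latitude square 4; −1 → 3.

KM03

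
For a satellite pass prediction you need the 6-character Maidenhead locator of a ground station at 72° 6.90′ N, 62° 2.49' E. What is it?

Add 180° to longitude and 90° to latitude: 242.0415, 162.1150.
Field: lon ⌊242.0415/20⌋ = 12 → M; lat ⌊162.1150/10⌋ = 16 → Q.
Square: lon ⌊2.0415/2⌋ = 1; lat ⌊2.1150/1⌋ = 2.
Subsquare: lon ⌊0.0415/0.0833333⌋ = 0 → a; lat ⌊0.1150/0.0416667⌋ = 2 → c.

MQ12ac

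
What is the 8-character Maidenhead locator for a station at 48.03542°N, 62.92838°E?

Offset from 180°W / 90°S: lon 242.92838°, lat 138.03542°.
Field (20°×10°, letters A–R): 242.92838/20 → 12 → M, 138.03542/10 → 13 → N; chars MN.
Square (2°×1°, digits 0–9): 2.92838/2 → 1, 8.03542/1 → 8; chars 18.
Subsquare (5′×2.5′, letters a–x): 0.92838/0.0833333 → 11 → l, 0.03542/0.0416667 → 0 → a; chars la.
Extended square (30″×15″, digits 0–9): 0.01171/0.00833333 → 1, 0.03542/0.00416667 → 8; chars 18.

MN18la18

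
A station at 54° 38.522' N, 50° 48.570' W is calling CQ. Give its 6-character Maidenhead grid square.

GO44op

Add 180° to longitude and 90° to latitude: 129.1905, 144.6420.
Field: lon ⌊129.1905/20⌋ = 6 → G; lat ⌊144.6420/10⌋ = 14 → O.
Square: lon ⌊9.1905/2⌋ = 4; lat ⌊4.6420/1⌋ = 4.
Subsquare: lon ⌊1.1905/0.0833333⌋ = 14 → o; lat ⌊0.6420/0.0416667⌋ = 15 → p.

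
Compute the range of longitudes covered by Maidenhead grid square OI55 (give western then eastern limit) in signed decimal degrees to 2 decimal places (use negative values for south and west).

110.00, 112.00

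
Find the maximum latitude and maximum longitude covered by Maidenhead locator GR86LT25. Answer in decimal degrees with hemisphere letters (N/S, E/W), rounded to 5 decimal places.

Field G=6, R=17: +6·20° lon, +17·10° lat → SW at lon -60°, lat 80°.
Square 8, 6: +8·2° lon, +6·1° lat → SW at lon -44°, lat 86°.
Subsquare l=11, t=19: +11·0.0833333° lon, +19·0.0416667° lat → SW at lon -43.0833°, lat 86.7917°.
Extended square 2, 5: +2·0.00833333° lon, +5·0.00416667° lat → SW at lon -43.0667°, lat 86.8125°.
Cell spans 0.00833333° lon × 0.00416667° lat. NE corner is SW corner plus one full cell.
latitude 86.81667° N, longitude 43.05833° W.

86.81667° N, 43.05833° W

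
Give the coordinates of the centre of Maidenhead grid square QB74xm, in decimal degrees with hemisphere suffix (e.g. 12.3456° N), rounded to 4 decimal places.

75.4792° S, 155.9583° E

Field Q=16, B=1: +16·20° lon, +1·10° lat → SW at lon 140°, lat -80°.
Square 7, 4: +7·2° lon, +4·1° lat → SW at lon 154°, lat -76°.
Subsquare x=23, m=12: +23·0.0833333° lon, +12·0.0416667° lat → SW at lon 155.917°, lat -75.5°.
Cell spans 0.0833333° lon × 0.0416667° lat. Centre is SW corner plus half of each.
latitude 75.4792° S, longitude 155.9583° E.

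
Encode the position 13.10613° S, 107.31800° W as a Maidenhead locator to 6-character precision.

Add 180° to longitude and 90° to latitude: 72.6820, 76.8939.
Field: lon ⌊72.6820/20⌋ = 3 → D; lat ⌊76.8939/10⌋ = 7 → H.
Square: lon ⌊12.6820/2⌋ = 6; lat ⌊6.8939/1⌋ = 6.
Subsquare: lon ⌊0.6820/0.0833333⌋ = 8 → i; lat ⌊0.8939/0.0416667⌋ = 21 → v.

DH66iv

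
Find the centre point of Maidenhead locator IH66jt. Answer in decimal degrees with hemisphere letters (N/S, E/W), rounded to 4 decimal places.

13.1875° S, 7.2083° W

Field I=8, H=7: +8·20° lon, +7·10° lat → SW at lon -20°, lat -20°.
Square 6, 6: +6·2° lon, +6·1° lat → SW at lon -8°, lat -14°.
Subsquare j=9, t=19: +9·0.0833333° lon, +19·0.0416667° lat → SW at lon -7.25°, lat -13.2083°.
Cell spans 0.0833333° lon × 0.0416667° lat. Centre is SW corner plus half of each.
latitude 13.1875° S, longitude 7.2083° W.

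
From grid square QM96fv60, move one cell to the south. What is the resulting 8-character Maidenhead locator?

Latitude extended square 0; −1 → -1, wraps to 9, carry into subsquare.
Latitude subsquare v = 21; −1 → 20 = u.
The longitude characters are unchanged.

QM96fu69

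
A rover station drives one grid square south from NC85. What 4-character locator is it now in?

Latitude square 5; −1 → 4.
The longitude characters are unchanged.

NC84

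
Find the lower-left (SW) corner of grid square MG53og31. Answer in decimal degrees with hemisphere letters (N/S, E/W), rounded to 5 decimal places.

Field M=12, G=6: +12·20° lon, +6·10° lat → SW at lon 60°, lat -30°.
Square 5, 3: +5·2° lon, +3·1° lat → SW at lon 70°, lat -27°.
Subsquare o=14, g=6: +14·0.0833333° lon, +6·0.0416667° lat → SW at lon 71.1667°, lat -26.75°.
Extended square 3, 1: +3·0.00833333° lon, +1·0.00416667° lat → SW at lon 71.1917°, lat -26.7458°.
latitude 26.74583° S, longitude 71.19167° E.

26.74583° S, 71.19167° E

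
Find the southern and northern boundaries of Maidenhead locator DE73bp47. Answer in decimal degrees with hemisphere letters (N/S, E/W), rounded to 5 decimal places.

46.34583° S, 46.34167° S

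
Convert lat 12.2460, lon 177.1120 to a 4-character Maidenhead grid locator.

RK82

Shift to the Maidenhead origin (180°W, 90°S): lon 357.11, lat 102.25.
Field: 357.11/20 → 17 → R, 102.25/10 → 10 → K; chars RK.
Square: 17.11/2 → 8, 2.25/1 → 2; chars 82.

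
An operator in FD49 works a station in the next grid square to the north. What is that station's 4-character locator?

FE40

Latitude square 9; +1 → 10, wraps to 0, carry into field.
Latitude field D = 3; +1 → 4 = E.
The longitude characters are unchanged.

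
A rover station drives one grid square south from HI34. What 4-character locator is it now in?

HI33

Latitude square 4; −1 → 3.
The longitude characters are unchanged.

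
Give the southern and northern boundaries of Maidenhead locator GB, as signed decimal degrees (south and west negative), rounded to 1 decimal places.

-80.0, -70.0

Field G=6, B=1: +6·20° lon, +1·10° lat → SW at lon -60°, lat -80°.
Cell spans 20° lon × 10° lat.
south -80.0, north -70.0.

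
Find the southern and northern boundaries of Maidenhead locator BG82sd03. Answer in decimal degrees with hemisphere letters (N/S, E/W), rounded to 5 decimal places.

27.86250° S, 27.85833° S

Field B=1, G=6: +1·20° lon, +6·10° lat → SW at lon -160°, lat -30°.
Square 8, 2: +8·2° lon, +2·1° lat → SW at lon -144°, lat -28°.
Subsquare s=18, d=3: +18·0.0833333° lon, +3·0.0416667° lat → SW at lon -142.5°, lat -27.875°.
Extended square 0, 3: +0·0.00833333° lon, +3·0.00416667° lat → SW at lon -142.5°, lat -27.8625°.
Cell spans 0.00833333° lon × 0.00416667° lat.
south 27.86250° S, north 27.85833° S.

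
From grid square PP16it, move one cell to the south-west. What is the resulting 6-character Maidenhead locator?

Longitude subsquare i = 8; −1 → 7 = h.
Latitude subsquare t = 19; −1 → 18 = s.

PP16hs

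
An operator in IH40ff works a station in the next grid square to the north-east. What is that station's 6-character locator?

IH40gg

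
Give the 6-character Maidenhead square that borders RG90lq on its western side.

RG90kq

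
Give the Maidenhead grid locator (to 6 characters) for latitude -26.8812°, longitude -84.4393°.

EG73sc

Shift to the Maidenhead origin (180°W, 90°S): lon 95.5607, lat 63.1188.
Field: lon ⌊95.5607/20⌋ = 4 → E; lat ⌊63.1188/10⌋ = 6 → G.
Square: lon ⌊15.5607/2⌋ = 7; lat ⌊3.1188/1⌋ = 3.
Subsquare: lon ⌊1.5607/0.0833333⌋ = 18 → s; lat ⌊0.1188/0.0416667⌋ = 2 → c.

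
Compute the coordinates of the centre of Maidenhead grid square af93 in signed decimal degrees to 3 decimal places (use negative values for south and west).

-36.500, -161.000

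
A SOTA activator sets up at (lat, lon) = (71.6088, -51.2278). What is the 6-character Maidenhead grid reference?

GQ41jo

Shift to the Maidenhead origin (180°W, 90°S): lon 128.7722, lat 161.6088.
Field: 128.7722/20 → 6 → G, 161.6088/10 → 16 → Q; chars GQ.
Square: 8.7722/2 → 4, 1.6088/1 → 1; chars 41.
Subsquare: 0.7722/0.0833333 → 9 → j, 0.6088/0.0416667 → 14 → o; chars jo.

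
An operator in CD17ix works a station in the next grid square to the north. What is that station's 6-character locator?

CD18ia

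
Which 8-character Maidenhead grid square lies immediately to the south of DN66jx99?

DN66jx98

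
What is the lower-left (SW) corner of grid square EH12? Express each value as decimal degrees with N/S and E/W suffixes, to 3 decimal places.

18.000° S, 98.000° W

Field E=4, H=7: +4·20° lon, +7·10° lat → SW at lon -100°, lat -20°.
Square 1, 2: +1·2° lon, +2·1° lat → SW at lon -98°, lat -18°.
latitude 18.000° S, longitude 98.000° W.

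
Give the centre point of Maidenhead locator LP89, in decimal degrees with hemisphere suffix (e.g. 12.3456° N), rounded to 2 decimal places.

69.50° N, 57.00° E

Field L=11, P=15: +11·20° lon, +15·10° lat → SW at lon 40°, lat 60°.
Square 8, 9: +8·2° lon, +9·1° lat → SW at lon 56°, lat 69°.
Cell spans 2° lon × 1° lat. Centre is SW corner plus half of each.
latitude 69.50° N, longitude 57.00° E.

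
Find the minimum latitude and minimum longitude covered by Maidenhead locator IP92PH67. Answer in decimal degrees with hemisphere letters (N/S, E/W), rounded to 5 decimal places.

62.32083° N, 0.70000° W

Field I=8, P=15: +8·20° lon, +15·10° lat → SW at lon -20°, lat 60°.
Square 9, 2: +9·2° lon, +2·1° lat → SW at lon -2°, lat 62°.
Subsquare p=15, h=7: +15·0.0833333° lon, +7·0.0416667° lat → SW at lon -0.75°, lat 62.2917°.
Extended square 6, 7: +6·0.00833333° lon, +7·0.00416667° lat → SW at lon -0.7°, lat 62.3208°.
latitude 62.32083° N, longitude 0.70000° W.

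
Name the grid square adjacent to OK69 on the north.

Latitude square 9; +1 → 10, wraps to 0, carry into field.
Latitude field K = 10; +1 → 11 = L.
The longitude characters are unchanged.

OL60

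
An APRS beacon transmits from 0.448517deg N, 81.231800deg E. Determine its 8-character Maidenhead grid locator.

NJ00ok77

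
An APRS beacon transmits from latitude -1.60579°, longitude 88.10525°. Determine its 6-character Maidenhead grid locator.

NI48bj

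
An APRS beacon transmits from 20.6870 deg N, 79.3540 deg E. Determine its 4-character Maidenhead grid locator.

Add 180° to longitude and 90° to latitude: 259.35, 110.69.
Field (20°×10°, letters A–R): lon ⌊259.35/20⌋ = 12 → M; lat ⌊110.69/10⌋ = 11 → L.
Square (2°×1°, digits 0–9): lon ⌊19.35/2⌋ = 9; lat ⌊0.69/1⌋ = 0.

ML90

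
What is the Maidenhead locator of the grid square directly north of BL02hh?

Latitude subsquare h = 7; +1 → 8 = i.
The longitude characters are unchanged.

BL02hi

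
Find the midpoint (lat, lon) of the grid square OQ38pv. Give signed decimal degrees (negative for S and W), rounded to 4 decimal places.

Field O=14, Q=16: +14·20° lon, +16·10° lat → SW at lon 100°, lat 70°.
Square 3, 8: +3·2° lon, +8·1° lat → SW at lon 106°, lat 78°.
Subsquare p=15, v=21: +15·0.0833333° lon, +21·0.0416667° lat → SW at lon 107.25°, lat 78.875°.
Cell spans 0.0833333° lon × 0.0416667° lat. Centre is SW corner plus half of each.
latitude 78.8958, longitude 107.2917.

78.8958, 107.2917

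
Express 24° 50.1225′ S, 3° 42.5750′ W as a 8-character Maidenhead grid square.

Shift to the Maidenhead origin (180°W, 90°S): lon 176.29042, lat 65.16463.
Field: 176.29042/20 → 8 → I, 65.16463/10 → 6 → G; chars IG.
Square: 16.29042/2 → 8, 5.16463/1 → 5; chars 85.
Subsquare: 0.29042/0.0833333 → 3 → d, 0.16463/0.0416667 → 3 → d; chars dd.
Extended square: 0.04042/0.00833333 → 4, 0.03963/0.00416667 → 9; chars 49.

IG85dd49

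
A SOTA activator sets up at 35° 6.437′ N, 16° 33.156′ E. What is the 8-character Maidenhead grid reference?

JM85gc65

Add 180° to longitude and 90° to latitude: 196.55260, 125.10728.
Field: 196.55260/20 → 9 → J, 125.10728/10 → 12 → M; chars JM.
Square: 16.55260/2 → 8, 5.10728/1 → 5; chars 85.
Subsquare: 0.55260/0.0833333 → 6 → g, 0.10728/0.0416667 → 2 → c; chars gc.
Extended square: 0.05260/0.00833333 → 6, 0.02395/0.00416667 → 5; chars 65.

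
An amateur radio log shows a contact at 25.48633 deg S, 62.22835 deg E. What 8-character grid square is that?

Add 180° to longitude and 90° to latitude: 242.22835, 64.51367.
Field: 242.22835/20 → 12 → M, 64.51367/10 → 6 → G; chars MG.
Square: 2.22835/2 → 1, 4.51367/1 → 4; chars 14.
Subsquare: 0.22835/0.0833333 → 2 → c, 0.51367/0.0416667 → 12 → m; chars cm.
Extended square: 0.06168/0.00833333 → 7, 0.01367/0.00416667 → 3; chars 73.

MG14cm73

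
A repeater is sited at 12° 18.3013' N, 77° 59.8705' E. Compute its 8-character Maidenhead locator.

MK82xh93

Shift to the Maidenhead origin (180°W, 90°S): lon 257.99784, lat 102.30502.
Field: 257.99784/20 → 12 → M, 102.30502/10 → 10 → K; chars MK.
Square: 17.99784/2 → 8, 2.30502/1 → 2; chars 82.
Subsquare: 1.99784/0.0833333 → 23 → x, 0.30502/0.0416667 → 7 → h; chars xh.
Extended square: 0.08117/0.00833333 → 9, 0.01335/0.00416667 → 3; chars 93.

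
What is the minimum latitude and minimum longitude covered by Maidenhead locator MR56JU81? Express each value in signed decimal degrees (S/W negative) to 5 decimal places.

Field M=12, R=17: +12·20° lon, +17·10° lat → SW at lon 60°, lat 80°.
Square 5, 6: +5·2° lon, +6·1° lat → SW at lon 70°, lat 86°.
Subsquare j=9, u=20: +9·0.0833333° lon, +20·0.0416667° lat → SW at lon 70.75°, lat 86.8333°.
Extended square 8, 1: +8·0.00833333° lon, +1·0.00416667° lat → SW at lon 70.8167°, lat 86.8375°.
latitude 86.83750, longitude 70.81667.

86.83750, 70.81667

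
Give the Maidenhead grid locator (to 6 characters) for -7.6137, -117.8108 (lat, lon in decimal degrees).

Offset from 180°W / 90°S: lon 62.1892°, lat 82.3863°.
Field: lon ⌊62.1892/20⌋ = 3 → D; lat ⌊82.3863/10⌋ = 8 → I.
Square: lon ⌊2.1892/2⌋ = 1; lat ⌊2.3863/1⌋ = 2.
Subsquare: lon ⌊0.1892/0.0833333⌋ = 2 → c; lat ⌊0.3863/0.0416667⌋ = 9 → j.

DI12cj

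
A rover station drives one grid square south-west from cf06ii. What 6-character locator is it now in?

CF06hh

Longitude subsquare i = 8; −1 → 7 = h.
Latitude subsquare i = 8; −1 → 7 = h.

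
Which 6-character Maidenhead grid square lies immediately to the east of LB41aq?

LB41bq

Longitude subsquare a = 0; +1 → 1 = b.
The latitude characters are unchanged.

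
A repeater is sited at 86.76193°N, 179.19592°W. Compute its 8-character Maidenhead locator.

AR06js62

Add 180° to longitude and 90° to latitude: 0.80408, 176.76193.
Field: 0.80408/20 → 0 → A, 176.76193/10 → 17 → R; chars AR.
Square: 0.80408/2 → 0, 6.76193/1 → 6; chars 06.
Subsquare: 0.80408/0.0833333 → 9 → j, 0.76193/0.0416667 → 18 → s; chars js.
Extended square: 0.05408/0.00833333 → 6, 0.01193/0.00416667 → 2; chars 62.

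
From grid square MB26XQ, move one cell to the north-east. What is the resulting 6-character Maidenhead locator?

MB36ar

Longitude subsquare x = 23; +1 → 24, wraps to 0 = a, carry into square.
Longitude square 2; +1 → 3.
Latitude subsquare q = 16; +1 → 17 = r.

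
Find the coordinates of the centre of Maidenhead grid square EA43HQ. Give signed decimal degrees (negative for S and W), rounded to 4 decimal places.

Field E=4, A=0: +4·20° lon, +0·10° lat → SW at lon -100°, lat -90°.
Square 4, 3: +4·2° lon, +3·1° lat → SW at lon -92°, lat -87°.
Subsquare h=7, q=16: +7·0.0833333° lon, +16·0.0416667° lat → SW at lon -91.4167°, lat -86.3333°.
Cell spans 0.0833333° lon × 0.0416667° lat. Centre is SW corner plus half of each.
latitude -86.3125, longitude -91.3750.

-86.3125, -91.3750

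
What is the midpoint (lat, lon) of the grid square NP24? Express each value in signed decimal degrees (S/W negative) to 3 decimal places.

64.500, 85.000

Field N=13, P=15: +13·20° lon, +15·10° lat → SW at lon 80°, lat 60°.
Square 2, 4: +2·2° lon, +4·1° lat → SW at lon 84°, lat 64°.
Cell spans 2° lon × 1° lat. Centre is SW corner plus half of each.
latitude 64.500, longitude 85.000.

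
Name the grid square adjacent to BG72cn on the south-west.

Longitude subsquare c = 2; −1 → 1 = b.
Latitude subsquare n = 13; −1 → 12 = m.

BG72bm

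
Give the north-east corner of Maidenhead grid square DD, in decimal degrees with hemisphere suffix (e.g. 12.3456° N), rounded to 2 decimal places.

50.00° S, 100.00° W

Field D=3, D=3: +3·20° lon, +3·10° lat → SW at lon -120°, lat -60°.
Cell spans 20° lon × 10° lat. NE corner is SW corner plus one full cell.
latitude 50.00° S, longitude 100.00° W.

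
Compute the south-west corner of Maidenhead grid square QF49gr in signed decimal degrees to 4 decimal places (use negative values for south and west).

-30.2917, 148.5000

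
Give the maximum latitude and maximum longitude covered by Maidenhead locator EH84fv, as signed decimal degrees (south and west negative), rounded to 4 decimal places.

-15.0833, -83.5000

Field E=4, H=7: +4·20° lon, +7·10° lat → SW at lon -100°, lat -20°.
Square 8, 4: +8·2° lon, +4·1° lat → SW at lon -84°, lat -16°.
Subsquare f=5, v=21: +5·0.0833333° lon, +21·0.0416667° lat → SW at lon -83.5833°, lat -15.125°.
Cell spans 0.0833333° lon × 0.0416667° lat. NE corner is SW corner plus one full cell.
latitude -15.0833, longitude -83.5000.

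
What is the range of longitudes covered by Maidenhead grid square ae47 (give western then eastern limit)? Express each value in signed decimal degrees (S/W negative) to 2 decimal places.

-172.00, -170.00

Field A=0, E=4: +0·20° lon, +4·10° lat → SW at lon -180°, lat -50°.
Square 4, 7: +4·2° lon, +7·1° lat → SW at lon -172°, lat -43°.
Cell spans 2° lon × 1° lat.
west -172.00, east -170.00.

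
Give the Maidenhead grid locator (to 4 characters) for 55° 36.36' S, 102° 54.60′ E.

OD14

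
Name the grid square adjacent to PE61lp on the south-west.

Longitude subsquare l = 11; −1 → 10 = k.
Latitude subsquare p = 15; −1 → 14 = o.

PE61ko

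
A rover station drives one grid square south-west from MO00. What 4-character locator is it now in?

LN99

Longitude square 0; −1 → -1, wraps to 9, carry into field.
Longitude field M = 12; −1 → 11 = L.
Latitude square 0; −1 → -1, wraps to 9, carry into field.
Latitude field O = 14; −1 → 13 = N.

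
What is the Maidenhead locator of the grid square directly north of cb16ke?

CB16kf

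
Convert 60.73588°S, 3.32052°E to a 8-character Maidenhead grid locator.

Add 180° to longitude and 90° to latitude: 183.32052, 29.26412.
Field (20°×10°, letters A–R): lon ⌊183.32052/20⌋ = 9 → J; lat ⌊29.26412/10⌋ = 2 → C.
Square (2°×1°, digits 0–9): lon ⌊3.32052/2⌋ = 1; lat ⌊9.26412/1⌋ = 9.
Subsquare (5′×2.5′, letters a–x): lon ⌊1.32052/0.0833333⌋ = 15 → p; lat ⌊0.26412/0.0416667⌋ = 6 → g.
Extended square (30″×15″, digits 0–9): lon ⌊0.07052/0.00833333⌋ = 8; lat ⌊0.01412/0.00416667⌋ = 3.

JC19pg83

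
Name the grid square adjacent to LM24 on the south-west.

LM13

Longitude square 2; −1 → 1.
Latitude square 4; −1 → 3.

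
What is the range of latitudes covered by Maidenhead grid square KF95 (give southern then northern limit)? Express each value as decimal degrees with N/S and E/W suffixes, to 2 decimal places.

Field K=10, F=5: +10·20° lon, +5·10° lat → SW at lon 20°, lat -40°.
Square 9, 5: +9·2° lon, +5·1° lat → SW at lon 38°, lat -35°.
Cell spans 2° lon × 1° lat.
south 35.00° S, north 34.00° S.

35.00° S, 34.00° S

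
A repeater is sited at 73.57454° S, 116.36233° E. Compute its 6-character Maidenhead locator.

OB86ek

Shift to the Maidenhead origin (180°W, 90°S): lon 296.3623, lat 16.4255.
Field: lon ⌊296.3623/20⌋ = 14 → O; lat ⌊16.4255/10⌋ = 1 → B.
Square: lon ⌊16.3623/2⌋ = 8; lat ⌊6.4255/1⌋ = 6.
Subsquare: lon ⌊0.3623/0.0833333⌋ = 4 → e; lat ⌊0.4255/0.0416667⌋ = 10 → k.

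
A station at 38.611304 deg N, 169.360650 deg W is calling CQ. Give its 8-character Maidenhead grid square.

Shift to the Maidenhead origin (180°W, 90°S): lon 10.63935, lat 128.61130.
Field (20°×10°, letters A–R): lon ⌊10.63935/20⌋ = 0 → A; lat ⌊128.61130/10⌋ = 12 → M.
Square (2°×1°, digits 0–9): lon ⌊10.63935/2⌋ = 5; lat ⌊8.61130/1⌋ = 8.
Subsquare (5′×2.5′, letters a–x): lon ⌊0.63935/0.0833333⌋ = 7 → h; lat ⌊0.61130/0.0416667⌋ = 14 → o.
Extended square (30″×15″, digits 0–9): lon ⌊0.05602/0.00833333⌋ = 6; lat ⌊0.02797/0.00416667⌋ = 6.

AM58ho66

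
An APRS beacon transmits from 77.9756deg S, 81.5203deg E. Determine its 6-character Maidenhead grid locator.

Shift to the Maidenhead origin (180°W, 90°S): lon 261.5203, lat 12.0244.
Field: 261.5203/20 → 13 → N, 12.0244/10 → 1 → B; chars NB.
Square: 1.5203/2 → 0, 2.0244/1 → 2; chars 02.
Subsquare: 1.5203/0.0833333 → 18 → s, 0.0244/0.0416667 → 0 → a; chars sa.

NB02sa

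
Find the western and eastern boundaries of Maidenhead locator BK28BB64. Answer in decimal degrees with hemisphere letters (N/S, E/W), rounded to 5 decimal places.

155.86667° W, 155.85833° W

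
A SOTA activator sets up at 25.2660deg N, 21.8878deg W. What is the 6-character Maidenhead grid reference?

Offset from 180°W / 90°S: lon 158.1122°, lat 115.2660°.
Field: 158.1122/20 → 7 → H, 115.2660/10 → 11 → L; chars HL.
Square: 18.1122/2 → 9, 5.2660/1 → 5; chars 95.
Subsquare: 0.1122/0.0833333 → 1 → b, 0.2660/0.0416667 → 6 → g; chars bg.

HL95bg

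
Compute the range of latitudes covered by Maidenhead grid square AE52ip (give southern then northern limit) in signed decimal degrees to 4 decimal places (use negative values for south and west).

Field A=0, E=4: +0·20° lon, +4·10° lat → SW at lon -180°, lat -50°.
Square 5, 2: +5·2° lon, +2·1° lat → SW at lon -170°, lat -48°.
Subsquare i=8, p=15: +8·0.0833333° lon, +15·0.0416667° lat → SW at lon -169.333°, lat -47.375°.
Cell spans 0.0833333° lon × 0.0416667° lat.
south -47.3750, north -47.3333.

-47.3750, -47.3333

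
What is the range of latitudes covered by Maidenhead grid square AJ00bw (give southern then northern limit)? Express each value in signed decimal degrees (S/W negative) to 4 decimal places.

Field A=0, J=9: +0·20° lon, +9·10° lat → SW at lon -180°, lat 0°.
Square 0, 0: +0·2° lon, +0·1° lat → SW at lon -180°, lat 0°.
Subsquare b=1, w=22: +1·0.0833333° lon, +22·0.0416667° lat → SW at lon -179.917°, lat 0.916667°.
Cell spans 0.0833333° lon × 0.0416667° lat.
south 0.9167, north 0.9583.

0.9167, 0.9583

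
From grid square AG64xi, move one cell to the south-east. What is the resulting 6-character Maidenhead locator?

Longitude subsquare x = 23; +1 → 24, wraps to 0 = a, carry into square.
Longitude square 6; +1 → 7.
Latitude subsquare i = 8; −1 → 7 = h.

AG74ah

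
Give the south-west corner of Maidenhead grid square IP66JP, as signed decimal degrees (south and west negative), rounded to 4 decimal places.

Field I=8, P=15: +8·20° lon, +15·10° lat → SW at lon -20°, lat 60°.
Square 6, 6: +6·2° lon, +6·1° lat → SW at lon -8°, lat 66°.
Subsquare j=9, p=15: +9·0.0833333° lon, +15·0.0416667° lat → SW at lon -7.25°, lat 66.625°.
latitude 66.6250, longitude -7.2500.

66.6250, -7.2500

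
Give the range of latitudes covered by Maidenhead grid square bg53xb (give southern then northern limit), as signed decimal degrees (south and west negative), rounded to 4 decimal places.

-26.9583, -26.9167

Field B=1, G=6: +1·20° lon, +6·10° lat → SW at lon -160°, lat -30°.
Square 5, 3: +5·2° lon, +3·1° lat → SW at lon -150°, lat -27°.
Subsquare x=23, b=1: +23·0.0833333° lon, +1·0.0416667° lat → SW at lon -148.083°, lat -26.9583°.
Cell spans 0.0833333° lon × 0.0416667° lat.
south -26.9583, north -26.9167.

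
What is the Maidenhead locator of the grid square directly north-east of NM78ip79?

NM78iq80

Longitude extended square 7; +1 → 8.
Latitude extended square 9; +1 → 10, wraps to 0, carry into subsquare.
Latitude subsquare p = 15; +1 → 16 = q.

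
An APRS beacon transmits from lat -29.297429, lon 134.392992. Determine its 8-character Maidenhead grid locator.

PG70eq78

Add 180° to longitude and 90° to latitude: 314.39299, 60.70257.
Field: lon ⌊314.39299/20⌋ = 15 → P; lat ⌊60.70257/10⌋ = 6 → G.
Square: lon ⌊14.39299/2⌋ = 7; lat ⌊0.70257/1⌋ = 0.
Subsquare: lon ⌊0.39299/0.0833333⌋ = 4 → e; lat ⌊0.70257/0.0416667⌋ = 16 → q.
Extended square: lon ⌊0.05966/0.00833333⌋ = 7; lat ⌊0.03590/0.00416667⌋ = 8.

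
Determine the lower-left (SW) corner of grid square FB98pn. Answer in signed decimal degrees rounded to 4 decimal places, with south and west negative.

-71.4583, -60.7500

Field F=5, B=1: +5·20° lon, +1·10° lat → SW at lon -80°, lat -80°.
Square 9, 8: +9·2° lon, +8·1° lat → SW at lon -62°, lat -72°.
Subsquare p=15, n=13: +15·0.0833333° lon, +13·0.0416667° lat → SW at lon -60.75°, lat -71.4583°.
latitude -71.4583, longitude -60.7500.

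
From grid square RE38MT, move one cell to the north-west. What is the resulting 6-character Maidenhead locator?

RE38lu

Longitude subsquare m = 12; −1 → 11 = l.
Latitude subsquare t = 19; +1 → 20 = u.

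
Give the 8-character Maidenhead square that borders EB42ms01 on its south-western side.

Longitude extended square 0; −1 → -1, wraps to 9, carry into subsquare.
Longitude subsquare m = 12; −1 → 11 = l.
Latitude extended square 1; −1 → 0.

EB42ls90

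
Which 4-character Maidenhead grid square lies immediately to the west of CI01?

BI91

Longitude square 0; −1 → -1, wraps to 9, carry into field.
Longitude field C = 2; −1 → 1 = B.
The latitude characters are unchanged.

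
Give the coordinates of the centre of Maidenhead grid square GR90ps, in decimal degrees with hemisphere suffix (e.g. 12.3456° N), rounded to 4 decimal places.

Field G=6, R=17: +6·20° lon, +17·10° lat → SW at lon -60°, lat 80°.
Square 9, 0: +9·2° lon, +0·1° lat → SW at lon -42°, lat 80°.
Subsquare p=15, s=18: +15·0.0833333° lon, +18·0.0416667° lat → SW at lon -40.75°, lat 80.75°.
Cell spans 0.0833333° lon × 0.0416667° lat. Centre is SW corner plus half of each.
latitude 80.7708° N, longitude 40.7083° W.

80.7708° N, 40.7083° W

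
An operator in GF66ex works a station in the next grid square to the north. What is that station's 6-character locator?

GF67ea

Latitude subsquare x = 23; +1 → 24, wraps to 0 = a, carry into square.
Latitude square 6; +1 → 7.
The longitude characters are unchanged.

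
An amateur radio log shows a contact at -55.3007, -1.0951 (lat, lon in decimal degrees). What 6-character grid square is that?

Add 180° to longitude and 90° to latitude: 178.9049, 34.6993.
Field: lon ⌊178.9049/20⌋ = 8 → I; lat ⌊34.6993/10⌋ = 3 → D.
Square: lon ⌊18.9049/2⌋ = 9; lat ⌊4.6993/1⌋ = 4.
Subsquare: lon ⌊0.9049/0.0833333⌋ = 10 → k; lat ⌊0.6993/0.0416667⌋ = 16 → q.

ID94kq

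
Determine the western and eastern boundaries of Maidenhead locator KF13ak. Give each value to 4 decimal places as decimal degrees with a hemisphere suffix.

22.0000° E, 22.0833° E

Field K=10, F=5: +10·20° lon, +5·10° lat → SW at lon 20°, lat -40°.
Square 1, 3: +1·2° lon, +3·1° lat → SW at lon 22°, lat -37°.
Subsquare a=0, k=10: +0·0.0833333° lon, +10·0.0416667° lat → SW at lon 22°, lat -36.5833°.
Cell spans 0.0833333° lon × 0.0416667° lat.
west 22.0000° E, east 22.0833° E.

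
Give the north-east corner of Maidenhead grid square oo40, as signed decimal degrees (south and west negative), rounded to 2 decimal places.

Field O=14, O=14: +14·20° lon, +14·10° lat → SW at lon 100°, lat 50°.
Square 4, 0: +4·2° lon, +0·1° lat → SW at lon 108°, lat 50°.
Cell spans 2° lon × 1° lat. NE corner is SW corner plus one full cell.
latitude 51.00, longitude 110.00.

51.00, 110.00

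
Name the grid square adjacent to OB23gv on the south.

Latitude subsquare v = 21; −1 → 20 = u.
The longitude characters are unchanged.

OB23gu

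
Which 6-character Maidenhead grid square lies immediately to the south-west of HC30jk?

HC30ij

Longitude subsquare j = 9; −1 → 8 = i.
Latitude subsquare k = 10; −1 → 9 = j.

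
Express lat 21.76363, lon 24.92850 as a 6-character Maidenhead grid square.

KL21ls

Shift to the Maidenhead origin (180°W, 90°S): lon 204.9285, lat 111.7636.
Field: 204.9285/20 → 10 → K, 111.7636/10 → 11 → L; chars KL.
Square: 4.9285/2 → 2, 1.7636/1 → 1; chars 21.
Subsquare: 0.9285/0.0833333 → 11 → l, 0.7636/0.0416667 → 18 → s; chars ls.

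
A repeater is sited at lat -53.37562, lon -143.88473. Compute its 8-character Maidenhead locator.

Offset from 180°W / 90°S: lon 36.11527°, lat 36.62438°.
Field: lon ⌊36.11527/20⌋ = 1 → B; lat ⌊36.62438/10⌋ = 3 → D.
Square: lon ⌊16.11527/2⌋ = 8; lat ⌊6.62438/1⌋ = 6.
Subsquare: lon ⌊0.11527/0.0833333⌋ = 1 → b; lat ⌊0.62438/0.0416667⌋ = 14 → o.
Extended square: lon ⌊0.03194/0.00833333⌋ = 3; lat ⌊0.04105/0.00416667⌋ = 9.

BD86bo39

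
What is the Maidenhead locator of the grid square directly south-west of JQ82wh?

Longitude subsquare w = 22; −1 → 21 = v.
Latitude subsquare h = 7; −1 → 6 = g.

JQ82vg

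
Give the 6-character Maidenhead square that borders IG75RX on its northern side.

IG76ra

Latitude subsquare x = 23; +1 → 24, wraps to 0 = a, carry into square.
Latitude square 5; +1 → 6.
The longitude characters are unchanged.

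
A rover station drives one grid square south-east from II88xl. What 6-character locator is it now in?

II98ak

Longitude subsquare x = 23; +1 → 24, wraps to 0 = a, carry into square.
Longitude square 8; +1 → 9.
Latitude subsquare l = 11; −1 → 10 = k.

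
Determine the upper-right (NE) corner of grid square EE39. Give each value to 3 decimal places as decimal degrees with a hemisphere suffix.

Field E=4, E=4: +4·20° lon, +4·10° lat → SW at lon -100°, lat -50°.
Square 3, 9: +3·2° lon, +9·1° lat → SW at lon -94°, lat -41°.
Cell spans 2° lon × 1° lat. NE corner is SW corner plus one full cell.
latitude 40.000° S, longitude 92.000° W.

40.000° S, 92.000° W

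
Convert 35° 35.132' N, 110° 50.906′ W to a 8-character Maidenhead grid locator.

DM45no80

Shift to the Maidenhead origin (180°W, 90°S): lon 69.15157, lat 125.58553.
Field (20°×10°, letters A–R): lon ⌊69.15157/20⌋ = 3 → D; lat ⌊125.58553/10⌋ = 12 → M.
Square (2°×1°, digits 0–9): lon ⌊9.15157/2⌋ = 4; lat ⌊5.58553/1⌋ = 5.
Subsquare (5′×2.5′, letters a–x): lon ⌊1.15157/0.0833333⌋ = 13 → n; lat ⌊0.58553/0.0416667⌋ = 14 → o.
Extended square (30″×15″, digits 0–9): lon ⌊0.06823/0.00833333⌋ = 8; lat ⌊0.00220/0.00416667⌋ = 0.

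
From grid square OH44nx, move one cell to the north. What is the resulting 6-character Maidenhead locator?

OH45na

Latitude subsquare x = 23; +1 → 24, wraps to 0 = a, carry into square.
Latitude square 4; +1 → 5.
The longitude characters are unchanged.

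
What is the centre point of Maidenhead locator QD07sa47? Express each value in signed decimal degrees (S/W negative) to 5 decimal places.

-52.96875, 141.53750

Field Q=16, D=3: +16·20° lon, +3·10° lat → SW at lon 140°, lat -60°.
Square 0, 7: +0·2° lon, +7·1° lat → SW at lon 140°, lat -53°.
Subsquare s=18, a=0: +18·0.0833333° lon, +0·0.0416667° lat → SW at lon 141.5°, lat -53°.
Extended square 4, 7: +4·0.00833333° lon, +7·0.00416667° lat → SW at lon 141.533°, lat -52.9708°.
Cell spans 0.00833333° lon × 0.00416667° lat. Centre is SW corner plus half of each.
latitude -52.96875, longitude 141.53750.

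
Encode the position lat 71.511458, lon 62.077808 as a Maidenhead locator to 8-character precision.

MQ11am92

Offset from 180°W / 90°S: lon 242.07781°, lat 161.51146°.
Field: 242.07781/20 → 12 → M, 161.51146/10 → 16 → Q; chars MQ.
Square: 2.07781/2 → 1, 1.51146/1 → 1; chars 11.
Subsquare: 0.07781/0.0833333 → 0 → a, 0.51146/0.0416667 → 12 → m; chars am.
Extended square: 0.07781/0.00833333 → 9, 0.01146/0.00416667 → 2; chars 92.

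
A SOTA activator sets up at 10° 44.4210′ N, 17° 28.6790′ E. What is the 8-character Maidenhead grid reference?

JK80rr77

Shift to the Maidenhead origin (180°W, 90°S): lon 197.47798, lat 100.74035.
Field: 197.47798/20 → 9 → J, 100.74035/10 → 10 → K; chars JK.
Square: 17.47798/2 → 8, 0.74035/1 → 0; chars 80.
Subsquare: 1.47798/0.0833333 → 17 → r, 0.74035/0.0416667 → 17 → r; chars rr.
Extended square: 0.06132/0.00833333 → 7, 0.03202/0.00416667 → 7; chars 77.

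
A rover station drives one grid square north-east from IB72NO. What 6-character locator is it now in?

IB72op

Longitude subsquare n = 13; +1 → 14 = o.
Latitude subsquare o = 14; +1 → 15 = p.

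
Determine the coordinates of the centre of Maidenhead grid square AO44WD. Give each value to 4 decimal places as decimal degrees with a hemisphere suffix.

54.1458° N, 170.1250° W

Field A=0, O=14: +0·20° lon, +14·10° lat → SW at lon -180°, lat 50°.
Square 4, 4: +4·2° lon, +4·1° lat → SW at lon -172°, lat 54°.
Subsquare w=22, d=3: +22·0.0833333° lon, +3·0.0416667° lat → SW at lon -170.167°, lat 54.125°.
Cell spans 0.0833333° lon × 0.0416667° lat. Centre is SW corner plus half of each.
latitude 54.1458° N, longitude 170.1250° W.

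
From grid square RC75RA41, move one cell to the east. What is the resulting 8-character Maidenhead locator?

RC75ra51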